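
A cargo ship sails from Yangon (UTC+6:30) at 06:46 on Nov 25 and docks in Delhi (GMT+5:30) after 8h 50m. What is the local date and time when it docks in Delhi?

Delhi is 1:00 behind Yangon.
After 8 hours 50 minutes it is 15:36 in Yangon.
Shift by the zone difference: 15:36 − 1:00 = 14:36 on Nov 25 in Delhi.

14:36 on November 25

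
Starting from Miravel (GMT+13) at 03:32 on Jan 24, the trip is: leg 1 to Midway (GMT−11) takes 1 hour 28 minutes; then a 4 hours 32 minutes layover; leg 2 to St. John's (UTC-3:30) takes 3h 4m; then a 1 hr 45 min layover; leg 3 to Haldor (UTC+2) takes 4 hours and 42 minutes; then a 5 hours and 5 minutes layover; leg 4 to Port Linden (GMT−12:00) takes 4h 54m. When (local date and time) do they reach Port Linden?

04:02 on Jan 24

Convert departure to UTC: 03:32 − 13:00 = 14:32 UTC on Jan 23.
Add 1 hour and 28 minutes leg 1 → 16:00 UTC.
Add 4 hours 32 minutes layover in Midway → 20:32 UTC.
Add 3 hours 4 minutes leg 2 → 23:36 UTC.
Add 1 hour and 45 minutes layover in St. John's → 01:21 UTC (Jan 24).
Add 4 hours 42 minutes leg 3 → 06:03 UTC.
Add 5 hours 5 minutes layover in Haldor → 11:08 UTC.
Add 4 hours and 54 minutes leg 4 → 16:02 UTC.
Port Linden is UTC−12:00, so local arrival = 16:02 − 12:00 = 04:02 on Jan 24.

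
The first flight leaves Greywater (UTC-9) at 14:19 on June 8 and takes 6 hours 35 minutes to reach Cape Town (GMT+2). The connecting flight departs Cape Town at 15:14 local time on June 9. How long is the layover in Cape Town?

7 hours 20 minutes

Convert departure to UTC: 14:19 + 9:00 = 23:19 UTC on Jun 8.
Add 6 hours 35 minutes flight time → 05:54 UTC (Jun 9).
Cape Town is UTC+2:00, so local arrival = 05:54 + 2:00 = 07:54 on Jun 9.
Layover = 15:14 − 07:54 = 7 hours 20 minutes.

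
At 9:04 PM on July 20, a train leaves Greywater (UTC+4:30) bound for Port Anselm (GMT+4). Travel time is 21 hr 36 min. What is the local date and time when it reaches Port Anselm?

Convert departure to UTC: 9:04 PM − 4:30 = 4:34 PM UTC on Jul 20.
Add 21 hours and 36 minutes travel time → 2:10 PM UTC (Jul 21).
Port Anselm is UTC+4:00, so local arrival = 2:10 PM + 4:00 = 6:10 PM on Jul 21.

6:10 PM on July 21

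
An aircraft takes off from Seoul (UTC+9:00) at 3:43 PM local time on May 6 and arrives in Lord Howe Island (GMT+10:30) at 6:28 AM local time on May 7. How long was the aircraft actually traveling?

Departure in UTC: 3:43 PM − 9:00 = 6:43 AM on May 6.
Arrival in UTC: 6:28 AM − 10:30 = 7:58 PM on May 6.
Elapsed = 7:58 PM − 6:43 AM = 13 hours 15 minutes.

13 hours 15 minutes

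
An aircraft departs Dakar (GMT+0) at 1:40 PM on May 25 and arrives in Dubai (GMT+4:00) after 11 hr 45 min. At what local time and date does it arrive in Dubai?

Dakar is at UTC+0, so departure is already 1:40 PM UTC on May 25.
Add 11 hours 45 minutes travel time → 1:25 AM UTC (May 26).
Dubai is UTC+4:00, so local arrival = 1:25 AM + 4:00 = 5:25 AM on May 26.

5:25 AM on May 26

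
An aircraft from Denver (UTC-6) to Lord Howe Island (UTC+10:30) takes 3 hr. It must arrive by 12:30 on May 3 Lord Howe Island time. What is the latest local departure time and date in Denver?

17:00 on May 2

Target arrival in UTC: 12:30 − 10:30 = 02:00 on May 3.
Subtract 3 hours → departure 23:00 UTC on May 2.
Denver is UTC−6:00: 23:00 − 6:00 = 17:00 on May 2.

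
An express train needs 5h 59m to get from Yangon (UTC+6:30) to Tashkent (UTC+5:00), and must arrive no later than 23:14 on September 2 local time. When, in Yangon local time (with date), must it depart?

18:45 on September 2

Target arrival in UTC: 23:14 − 5:00 = 18:14 on Sep 2.
Subtract 5 hours and 59 minutes → departure 12:15 UTC on Sep 2.
Yangon is UTC+6:30: 12:15 + 6:30 = 18:45 on Sep 2.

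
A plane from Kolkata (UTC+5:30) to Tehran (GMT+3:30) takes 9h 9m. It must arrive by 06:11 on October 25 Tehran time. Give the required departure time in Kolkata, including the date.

Target arrival in UTC: 06:11 − 3:30 = 02:41 on Oct 25.
Subtract 9 hours 9 minutes → departure 17:32 UTC on Oct 24.
Kolkata is UTC+5:30: 17:32 + 5:30 = 23:02 on Oct 24.

23:02 on October 24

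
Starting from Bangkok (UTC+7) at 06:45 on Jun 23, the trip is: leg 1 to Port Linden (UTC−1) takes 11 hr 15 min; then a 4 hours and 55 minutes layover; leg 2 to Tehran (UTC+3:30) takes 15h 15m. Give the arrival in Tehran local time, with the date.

10:40 on June 24

Convert departure to UTC: 06:45 − 7:00 = 23:45 UTC on Jun 22.
Add 11 hours and 15 minutes leg 1 → 11:00 UTC (Jun 23).
Add 4 hours and 55 minutes layover in Port Linden → 15:55 UTC.
Add 15 hours 15 minutes leg 2 → 07:10 UTC (Jun 24).
Tehran is UTC+3:30, so local arrival = 07:10 + 3:30 = 10:40 on Jun 24.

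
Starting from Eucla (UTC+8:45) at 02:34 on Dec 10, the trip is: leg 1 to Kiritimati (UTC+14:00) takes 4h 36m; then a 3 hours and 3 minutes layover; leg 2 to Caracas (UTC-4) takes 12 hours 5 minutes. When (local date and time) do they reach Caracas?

Convert departure to UTC: 02:34 − 8:45 = 17:49 UTC on Dec 9.
Add 4 hours and 36 minutes leg 1 → 22:25 UTC.
Add 3 hours and 3 minutes layover in Kiritimati → 01:28 UTC (Dec 10).
Add 12 hours and 5 minutes leg 2 → 13:33 UTC.
Caracas is UTC−4:00, so local arrival = 13:33 − 4:00 = 09:33 on Dec 10.

09:33 on December 10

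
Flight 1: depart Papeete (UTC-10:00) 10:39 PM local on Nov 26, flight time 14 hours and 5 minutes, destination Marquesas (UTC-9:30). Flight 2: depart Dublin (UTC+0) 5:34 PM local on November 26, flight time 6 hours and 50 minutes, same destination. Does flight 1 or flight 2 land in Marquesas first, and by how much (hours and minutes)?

Flight 1 in UTC: 10:39 PM + 10:00 = 8:39 AM on Nov 27.
+14 hours 5 minutes → arrive 10:44 PM UTC on Nov 27.
Flight 2 departs at 5:34 PM UTC (Nov 26).
+6 hours 50 minutes → arrive 12:24 AM UTC on Nov 27.
Flight 2 lands earlier by 22 hours 20 minutes.

the second, by 22 hours 20 minutes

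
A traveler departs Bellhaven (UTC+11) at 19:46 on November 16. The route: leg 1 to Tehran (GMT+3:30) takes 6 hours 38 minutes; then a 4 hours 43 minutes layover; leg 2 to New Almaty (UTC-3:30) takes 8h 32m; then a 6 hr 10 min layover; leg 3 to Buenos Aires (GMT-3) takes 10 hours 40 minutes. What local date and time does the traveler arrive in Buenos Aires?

18:29 on November 17

Convert departure to UTC: 19:46 − 11:00 = 08:46 UTC on Nov 16.
Add 6 hours 38 minutes leg 1 → 15:24 UTC.
Add 4 hours 43 minutes layover in Tehran → 20:07 UTC.
Add 8 hours and 32 minutes leg 2 → 04:39 UTC (Nov 17).
Add 6 hours 10 minutes layover in New Almaty → 10:49 UTC.
Add 10 hours and 40 minutes leg 3 → 21:29 UTC.
Buenos Aires is UTC−3:00, so local arrival = 21:29 − 3:00 = 18:29 on Nov 17.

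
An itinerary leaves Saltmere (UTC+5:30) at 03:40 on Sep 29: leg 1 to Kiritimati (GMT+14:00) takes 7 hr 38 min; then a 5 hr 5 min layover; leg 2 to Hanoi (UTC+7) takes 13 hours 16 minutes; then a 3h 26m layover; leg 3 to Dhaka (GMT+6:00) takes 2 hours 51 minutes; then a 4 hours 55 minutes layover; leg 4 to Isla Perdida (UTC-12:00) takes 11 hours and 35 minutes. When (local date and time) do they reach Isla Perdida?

10:56 on September 30

Convert departure to UTC: 03:40 − 5:30 = 22:10 UTC on Sep 28.
Add 7 hours 38 minutes leg 1 → 05:48 UTC (Sep 29).
Add 5 hours 5 minutes layover in Kiritimati → 10:53 UTC.
Add 13 hours and 16 minutes leg 2 → 00:09 UTC (Sep 30).
Add 3 hours 26 minutes layover in Hanoi → 03:35 UTC.
Add 2 hours 51 minutes leg 3 → 06:26 UTC.
Add 4 hours and 55 minutes layover in Dhaka → 11:21 UTC.
Add 11 hours 35 minutes leg 4 → 22:56 UTC.
Isla Perdida is UTC−12:00, so local arrival = 22:56 − 12:00 = 10:56 on Sep 30.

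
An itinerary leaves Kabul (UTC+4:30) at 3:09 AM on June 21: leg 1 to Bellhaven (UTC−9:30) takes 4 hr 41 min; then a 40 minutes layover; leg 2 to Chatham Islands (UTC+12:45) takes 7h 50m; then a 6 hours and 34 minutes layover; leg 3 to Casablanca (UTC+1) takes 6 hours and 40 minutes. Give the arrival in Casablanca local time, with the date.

Convert departure to UTC: 3:09 AM − 4:30 = 10:39 PM UTC on Jun 20.
Add 4 hours and 41 minutes leg 1 → 3:20 AM UTC (Jun 21).
Add 40 minutes layover in Bellhaven → 4:00 AM UTC.
Add 7 hours and 50 minutes leg 2 → 11:50 AM UTC.
Add 6 hours 34 minutes layover in Chatham Islands → 6:24 PM UTC.
Add 6 hours 40 minutes leg 3 → 1:04 AM UTC (Jun 22).
Casablanca is UTC+1:00, so local arrival = 1:04 AM + 1:00 = 2:04 AM on Jun 22.

2:04 AM on Jun 22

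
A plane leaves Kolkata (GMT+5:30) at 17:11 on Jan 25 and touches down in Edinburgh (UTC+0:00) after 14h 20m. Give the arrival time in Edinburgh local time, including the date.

02:01 on January 26

Edinburgh is 5:30 behind Kolkata.
After 14 hours and 20 minutes it is 07:31 (Jan 26) in Kolkata.
Shift by the zone difference: 07:31 − 5:30 = 02:01 on Jan 26 in Edinburgh.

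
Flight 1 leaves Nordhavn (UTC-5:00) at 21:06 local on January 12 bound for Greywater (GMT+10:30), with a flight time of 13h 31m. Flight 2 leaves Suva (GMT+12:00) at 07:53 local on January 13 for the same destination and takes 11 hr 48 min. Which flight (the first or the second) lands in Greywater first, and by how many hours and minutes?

the second, by 7 hours 56 minutes

Flight 1 in UTC: 21:06 + 5:00 = 02:06 on Jan 13.
+13 hours 31 minutes → arrive 15:37 UTC on Jan 13.
Flight 2 in UTC: 07:53 − 12:00 = 19:53 on Jan 12.
+11 hours and 48 minutes → arrive 07:41 UTC on Jan 13.
Flight 2 lands earlier by 7 hours 56 minutes.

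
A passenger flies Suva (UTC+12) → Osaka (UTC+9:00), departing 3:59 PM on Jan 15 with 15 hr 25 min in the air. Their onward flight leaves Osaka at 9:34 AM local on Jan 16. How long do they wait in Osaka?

Convert departure to UTC: 3:59 PM − 12:00 = 3:59 AM UTC on Jan 15.
Add 15 hours and 25 minutes flight time → 7:24 PM UTC.
Osaka is UTC+9:00, so local arrival = 7:24 PM + 9:00 = 4:24 AM on Jan 16.
Layover = 9:34 AM − 4:24 AM = 5 hours 10 minutes.

5 hours 10 minutes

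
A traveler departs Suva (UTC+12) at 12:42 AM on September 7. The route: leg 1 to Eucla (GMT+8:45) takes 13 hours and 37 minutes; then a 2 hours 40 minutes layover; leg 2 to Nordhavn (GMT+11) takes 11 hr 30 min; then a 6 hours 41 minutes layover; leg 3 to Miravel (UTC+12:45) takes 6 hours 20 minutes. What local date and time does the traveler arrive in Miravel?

Convert departure to UTC: 12:42 AM − 12:00 = 12:42 PM UTC on Sep 6.
Add 13 hours 37 minutes leg 1 → 2:19 AM UTC (Sep 7).
Add 2 hours 40 minutes layover in Eucla → 4:59 AM UTC.
Add 11 hours and 30 minutes leg 2 → 4:29 PM UTC.
Add 6 hours 41 minutes layover in Nordhavn → 11:10 PM UTC.
Add 6 hours and 20 minutes leg 3 → 5:30 AM UTC (Sep 8).
Miravel is UTC+12:45, so local arrival = 5:30 AM + 12:45 = 6:15 PM on Sep 8.

6:15 PM on September 8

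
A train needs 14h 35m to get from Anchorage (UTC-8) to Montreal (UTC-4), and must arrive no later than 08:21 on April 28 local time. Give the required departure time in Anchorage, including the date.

13:46 on April 27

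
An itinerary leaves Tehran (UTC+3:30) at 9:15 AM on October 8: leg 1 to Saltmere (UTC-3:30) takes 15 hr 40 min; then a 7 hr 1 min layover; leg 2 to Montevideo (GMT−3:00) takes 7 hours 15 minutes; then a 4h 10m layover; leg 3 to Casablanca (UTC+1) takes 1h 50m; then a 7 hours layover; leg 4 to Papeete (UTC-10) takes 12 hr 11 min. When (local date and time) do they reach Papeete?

Convert departure to UTC: 9:15 AM − 3:30 = 5:45 AM UTC on Oct 8.
Add 15 hours 40 minutes leg 1 → 9:25 PM UTC.
Add 7 hours 1 minute layover in Saltmere → 4:26 AM UTC (Oct 9).
Add 7 hours 15 minutes leg 2 → 11:41 AM UTC.
Add 4 hours and 10 minutes layover in Montevideo → 3:51 PM UTC.
Add 1 hour 50 minutes leg 3 → 5:41 PM UTC.
Add 7 hours layover in Casablanca → 12:41 AM UTC (Oct 10).
Add 12 hours 11 minutes leg 4 → 12:52 PM UTC.
Papeete is UTC−10:00, so local arrival = 12:52 PM − 10:00 = 2:52 AM on Oct 10.

2:52 AM on October 10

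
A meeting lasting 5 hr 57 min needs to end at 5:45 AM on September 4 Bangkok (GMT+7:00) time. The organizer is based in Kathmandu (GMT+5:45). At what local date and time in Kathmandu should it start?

10:33 PM on September 3

Target end time in UTC: 5:45 AM − 7:00 = 10:45 PM on Sep 3.
Subtract 5 hours and 57 minutes → start 4:48 PM UTC on Sep 3.
Kathmandu is UTC+5:45: 4:48 PM + 5:45 = 10:33 PM on Sep 3.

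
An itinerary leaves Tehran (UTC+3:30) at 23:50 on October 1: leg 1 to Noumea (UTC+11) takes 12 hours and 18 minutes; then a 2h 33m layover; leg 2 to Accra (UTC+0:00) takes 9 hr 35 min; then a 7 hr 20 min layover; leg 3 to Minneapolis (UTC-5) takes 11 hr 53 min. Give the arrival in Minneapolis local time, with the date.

Convert departure to UTC: 23:50 − 3:30 = 20:20 UTC on Oct 1.
Add 12 hours and 18 minutes leg 1 → 08:38 UTC (Oct 2).
Add 2 hours and 33 minutes layover in Noumea → 11:11 UTC.
Add 9 hours and 35 minutes leg 2 → 20:46 UTC.
Add 7 hours 20 minutes layover in Accra → 04:06 UTC (Oct 3).
Add 11 hours and 53 minutes leg 3 → 15:59 UTC.
Minneapolis is UTC−5:00, so local arrival = 15:59 − 5:00 = 10:59 on Oct 3.

10:59 on Oct 3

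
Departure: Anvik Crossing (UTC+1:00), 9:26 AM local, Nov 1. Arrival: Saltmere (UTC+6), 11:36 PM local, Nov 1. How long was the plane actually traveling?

Departure in UTC: 9:26 AM − 1:00 = 8:26 AM on Nov 1.
Arrival in UTC: 11:36 PM − 6:00 = 5:36 PM on Nov 1.
Elapsed = 5:36 PM − 8:26 AM = 9 hours 10 minutes.

9 hours 10 minutes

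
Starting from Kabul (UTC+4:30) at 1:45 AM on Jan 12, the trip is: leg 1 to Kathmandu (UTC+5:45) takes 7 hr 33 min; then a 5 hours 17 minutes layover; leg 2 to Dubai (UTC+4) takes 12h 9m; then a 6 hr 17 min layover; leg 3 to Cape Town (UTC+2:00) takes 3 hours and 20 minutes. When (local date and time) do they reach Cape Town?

Convert departure to UTC: 1:45 AM − 4:30 = 9:15 PM UTC on Jan 11.
Add 7 hours and 33 minutes leg 1 → 4:48 AM UTC (Jan 12).
Add 5 hours 17 minutes layover in Kathmandu → 10:05 AM UTC.
Add 12 hours 9 minutes leg 2 → 10:14 PM UTC.
Add 6 hours and 17 minutes layover in Dubai → 4:31 AM UTC (Jan 13).
Add 3 hours 20 minutes leg 3 → 7:51 AM UTC.
Cape Town is UTC+2:00, so local arrival = 7:51 AM + 2:00 = 9:51 AM on Jan 13.

9:51 AM on Jan 13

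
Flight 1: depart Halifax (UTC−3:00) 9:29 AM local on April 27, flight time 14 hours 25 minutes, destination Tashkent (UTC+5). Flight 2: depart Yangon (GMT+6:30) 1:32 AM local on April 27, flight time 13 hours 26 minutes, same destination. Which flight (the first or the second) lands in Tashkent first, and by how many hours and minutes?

the second, by 18 hours 26 minutes

Flight 1 in UTC: 9:29 AM + 3:00 = 12:29 PM on Apr 27.
+14 hours and 25 minutes → arrive 2:54 AM UTC on Apr 28.
Flight 2 in UTC: 1:32 AM − 6:30 = 7:02 PM on Apr 26.
+13 hours and 26 minutes → arrive 8:28 AM UTC on Apr 27.
Flight 2 lands earlier by 18 hours 26 minutes.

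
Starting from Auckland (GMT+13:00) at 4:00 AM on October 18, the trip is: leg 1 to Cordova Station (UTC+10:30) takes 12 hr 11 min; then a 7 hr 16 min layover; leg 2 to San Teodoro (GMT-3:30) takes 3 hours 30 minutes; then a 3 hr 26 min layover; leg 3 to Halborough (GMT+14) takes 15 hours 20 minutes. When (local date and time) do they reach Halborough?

Convert departure to UTC: 4:00 AM − 13:00 = 3:00 PM UTC on Oct 17.
Add 12 hours and 11 minutes leg 1 → 3:11 AM UTC (Oct 18).
Add 7 hours and 16 minutes layover in Cordova Station → 10:27 AM UTC.
Add 3 hours 30 minutes leg 2 → 1:57 PM UTC.
Add 3 hours 26 minutes layover in San Teodoro → 5:23 PM UTC.
Add 15 hours and 20 minutes leg 3 → 8:43 AM UTC (Oct 19).
Halborough is UTC+14:00, so local arrival = 8:43 AM + 14:00 = 10:43 PM on Oct 19.

10:43 PM on October 19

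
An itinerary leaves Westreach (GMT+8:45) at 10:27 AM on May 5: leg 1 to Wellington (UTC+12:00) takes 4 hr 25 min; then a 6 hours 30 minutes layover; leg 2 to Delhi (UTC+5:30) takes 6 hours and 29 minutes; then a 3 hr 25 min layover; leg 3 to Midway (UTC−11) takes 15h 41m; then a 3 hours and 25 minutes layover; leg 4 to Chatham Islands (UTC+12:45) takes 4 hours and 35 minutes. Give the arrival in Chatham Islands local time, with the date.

Convert departure to UTC: 10:27 AM − 8:45 = 1:42 AM UTC on May 5.
Add 4 hours and 25 minutes leg 1 → 6:07 AM UTC.
Add 6 hours and 30 minutes layover in Wellington → 12:37 PM UTC.
Add 6 hours 29 minutes leg 2 → 7:06 PM UTC.
Add 3 hours 25 minutes layover in Delhi → 10:31 PM UTC.
Add 15 hours 41 minutes leg 3 → 2:12 PM UTC (May 6).
Add 3 hours 25 minutes layover in Midway → 5:37 PM UTC.
Add 4 hours and 35 minutes leg 4 → 10:12 PM UTC.
Chatham Islands is UTC+12:45, so local arrival = 10:12 PM + 12:45 = 10:57 AM on May 7.

10:57 AM on May 7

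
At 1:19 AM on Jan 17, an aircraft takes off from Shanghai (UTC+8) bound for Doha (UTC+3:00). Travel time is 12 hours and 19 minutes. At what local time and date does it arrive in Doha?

Convert departure to UTC: 1:19 AM − 8:00 = 5:19 PM UTC on Jan 16.
Add 12 hours and 19 minutes travel time → 5:38 AM UTC (Jan 17).
Doha is UTC+3:00, so local arrival = 5:38 AM + 3:00 = 8:38 AM on Jan 17.

8:38 AM on January 17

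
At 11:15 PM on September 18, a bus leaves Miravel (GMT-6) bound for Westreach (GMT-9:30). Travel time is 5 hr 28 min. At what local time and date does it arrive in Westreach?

1:13 AM on September 19

Convert departure to UTC: 11:15 PM + 6:00 = 5:15 AM UTC on Sep 19.
Add 5 hours and 28 minutes travel time → 10:43 AM UTC.
Westreach is UTC−9:30, so local arrival = 10:43 AM − 9:30 = 1:13 AM on Sep 19.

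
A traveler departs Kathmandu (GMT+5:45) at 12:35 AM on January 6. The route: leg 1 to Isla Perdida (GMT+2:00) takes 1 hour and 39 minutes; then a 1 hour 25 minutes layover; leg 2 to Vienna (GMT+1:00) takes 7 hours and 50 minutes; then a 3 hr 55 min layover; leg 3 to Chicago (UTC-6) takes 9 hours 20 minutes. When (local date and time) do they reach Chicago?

12:59 PM on Jan 6

Convert departure to UTC: 12:35 AM − 5:45 = 6:50 PM UTC on Jan 5.
Add 1 hour 39 minutes leg 1 → 8:29 PM UTC.
Add 1 hour and 25 minutes layover in Isla Perdida → 9:54 PM UTC.
Add 7 hours and 50 minutes leg 2 → 5:44 AM UTC (Jan 6).
Add 3 hours and 55 minutes layover in Vienna → 9:39 AM UTC.
Add 9 hours and 20 minutes leg 3 → 6:59 PM UTC.
Chicago is UTC−6:00, so local arrival = 6:59 PM − 6:00 = 12:59 PM on Jan 6.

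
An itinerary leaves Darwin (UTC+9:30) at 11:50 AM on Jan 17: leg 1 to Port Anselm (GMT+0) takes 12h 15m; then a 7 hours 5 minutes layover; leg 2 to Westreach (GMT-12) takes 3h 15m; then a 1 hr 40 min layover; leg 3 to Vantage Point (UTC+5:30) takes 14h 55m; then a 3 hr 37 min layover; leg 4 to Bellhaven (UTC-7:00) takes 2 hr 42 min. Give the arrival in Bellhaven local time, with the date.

4:49 PM on January 18

Convert departure to UTC: 11:50 AM − 9:30 = 2:20 AM UTC on Jan 17.
Add 12 hours and 15 minutes leg 1 → 2:35 PM UTC.
Add 7 hours and 5 minutes layover in Port Anselm → 9:40 PM UTC.
Add 3 hours and 15 minutes leg 2 → 12:55 AM UTC (Jan 18).
Add 1 hour and 40 minutes layover in Westreach → 2:35 AM UTC.
Add 14 hours 55 minutes leg 3 → 5:30 PM UTC.
Add 3 hours 37 minutes layover in Vantage Point → 9:07 PM UTC.
Add 2 hours 42 minutes leg 4 → 11:49 PM UTC.
Bellhaven is UTC−7:00, so local arrival = 11:49 PM − 7:00 = 4:49 PM on Jan 18.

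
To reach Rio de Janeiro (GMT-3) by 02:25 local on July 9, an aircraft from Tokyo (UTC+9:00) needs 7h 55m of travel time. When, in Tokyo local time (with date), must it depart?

Target arrival in UTC: 02:25 + 3:00 = 05:25 on Jul 9.
Subtract 7 hours 55 minutes → departure 21:30 UTC on Jul 8.
Tokyo is UTC+9:00: 21:30 + 9:00 = 06:30 on Jul 9.

06:30 on Jul 9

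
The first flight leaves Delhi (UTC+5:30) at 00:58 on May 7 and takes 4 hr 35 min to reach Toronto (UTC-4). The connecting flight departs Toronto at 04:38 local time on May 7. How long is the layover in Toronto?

Convert departure to UTC: 00:58 − 5:30 = 19:28 UTC on May 6.
Add 4 hours 35 minutes flight time → 00:03 UTC (May 7).
Toronto is UTC−4:00, so local arrival = 00:03 − 4:00 = 20:03 on May 6.
Layover = 04:38 − 20:03 (+1 day) = 8 hours 35 minutes.

8 hours 35 minutes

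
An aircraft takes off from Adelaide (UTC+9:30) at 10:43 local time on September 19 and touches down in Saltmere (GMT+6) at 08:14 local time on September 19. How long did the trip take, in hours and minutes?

1 hour 1 minute

Saltmere is 3:30 behind Adelaide.
Clock-face elapsed time (ignoring zones) is −2 hours 29 minutes.
Actual elapsed = −2 hours 29 minutes + 3:30 = 1 hour 1 minute.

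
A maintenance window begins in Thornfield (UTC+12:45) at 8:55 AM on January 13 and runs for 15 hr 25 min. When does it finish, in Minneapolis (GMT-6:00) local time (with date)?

5:35 AM on January 13

Minneapolis is 18:45 behind Thornfield.
After 15 hours and 25 minutes it is 12:20 AM (Jan 14) in Thornfield.
Shift by the zone difference: 12:20 AM − 18:45 = 5:35 AM on Jan 13 in Minneapolis.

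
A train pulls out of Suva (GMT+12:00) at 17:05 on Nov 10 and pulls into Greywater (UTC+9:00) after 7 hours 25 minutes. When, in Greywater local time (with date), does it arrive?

21:30 on Nov 10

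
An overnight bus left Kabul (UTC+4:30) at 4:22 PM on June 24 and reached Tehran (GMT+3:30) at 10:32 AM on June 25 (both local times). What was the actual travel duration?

19 hours 10 minutes

Tehran is 1:00 behind Kabul.
Clock-face elapsed time (ignoring zones) is 18 hours 10 minutes.
Actual elapsed = 18 hours 10 minutes + 1:00 = 19 hours 10 minutes.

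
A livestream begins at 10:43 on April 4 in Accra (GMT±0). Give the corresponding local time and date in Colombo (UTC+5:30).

16:13 on April 4

Accra is UTC+0 so that is 10:43 UTC.
Colombo is UTC+5:30: 10:43 + 5:30 = 16:13 on Apr 4.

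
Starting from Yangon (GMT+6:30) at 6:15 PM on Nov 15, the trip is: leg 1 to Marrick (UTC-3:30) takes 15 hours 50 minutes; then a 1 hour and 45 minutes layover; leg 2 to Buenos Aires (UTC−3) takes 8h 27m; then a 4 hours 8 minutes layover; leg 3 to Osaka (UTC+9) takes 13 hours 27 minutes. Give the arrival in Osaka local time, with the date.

4:22 PM on November 17

Convert departure to UTC: 6:15 PM − 6:30 = 11:45 AM UTC on Nov 15.
Add 15 hours 50 minutes leg 1 → 3:35 AM UTC (Nov 16).
Add 1 hour 45 minutes layover in Marrick → 5:20 AM UTC.
Add 8 hours and 27 minutes leg 2 → 1:47 PM UTC.
Add 4 hours 8 minutes layover in Buenos Aires → 5:55 PM UTC.
Add 13 hours 27 minutes leg 3 → 7:22 AM UTC (Nov 17).
Osaka is UTC+9:00, so local arrival = 7:22 AM + 9:00 = 4:22 PM on Nov 17.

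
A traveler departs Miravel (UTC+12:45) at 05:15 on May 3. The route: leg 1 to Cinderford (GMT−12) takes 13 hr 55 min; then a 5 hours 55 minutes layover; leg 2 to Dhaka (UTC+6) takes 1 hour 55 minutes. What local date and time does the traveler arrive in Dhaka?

Convert departure to UTC: 05:15 − 12:45 = 16:30 UTC on May 2.
Add 13 hours and 55 minutes leg 1 → 06:25 UTC (May 3).
Add 5 hours 55 minutes layover in Cinderford → 12:20 UTC.
Add 1 hour 55 minutes leg 2 → 14:15 UTC.
Dhaka is UTC+6:00, so local arrival = 14:15 + 6:00 = 20:15 on May 3.

20:15 on May 3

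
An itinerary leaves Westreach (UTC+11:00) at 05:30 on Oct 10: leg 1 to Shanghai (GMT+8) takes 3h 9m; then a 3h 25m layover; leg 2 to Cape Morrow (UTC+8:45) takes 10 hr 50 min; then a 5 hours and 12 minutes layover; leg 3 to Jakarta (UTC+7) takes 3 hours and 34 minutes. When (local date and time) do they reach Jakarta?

Convert departure to UTC: 05:30 − 11:00 = 18:30 UTC on Oct 9.
Add 3 hours and 9 minutes leg 1 → 21:39 UTC.
Add 3 hours 25 minutes layover in Shanghai → 01:04 UTC (Oct 10).
Add 10 hours 50 minutes leg 2 → 11:54 UTC.
Add 5 hours and 12 minutes layover in Cape Morrow → 17:06 UTC.
Add 3 hours and 34 minutes leg 3 → 20:40 UTC.
Jakarta is UTC+7:00, so local arrival = 20:40 + 7:00 = 03:40 on Oct 11.

03:40 on Oct 11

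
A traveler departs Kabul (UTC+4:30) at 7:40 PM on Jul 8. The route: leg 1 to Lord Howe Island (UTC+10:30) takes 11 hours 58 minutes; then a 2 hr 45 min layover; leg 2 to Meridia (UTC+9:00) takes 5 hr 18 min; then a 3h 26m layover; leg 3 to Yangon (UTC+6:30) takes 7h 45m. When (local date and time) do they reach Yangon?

4:52 AM on July 10

Convert departure to UTC: 7:40 PM − 4:30 = 3:10 PM UTC on Jul 8.
Add 11 hours and 58 minutes leg 1 → 3:08 AM UTC (Jul 9).
Add 2 hours 45 minutes layover in Lord Howe Island → 5:53 AM UTC.
Add 5 hours 18 minutes leg 2 → 11:11 AM UTC.
Add 3 hours 26 minutes layover in Meridia → 2:37 PM UTC.
Add 7 hours and 45 minutes leg 3 → 10:22 PM UTC.
Yangon is UTC+6:30, so local arrival = 10:22 PM + 6:30 = 4:52 AM on Jul 10.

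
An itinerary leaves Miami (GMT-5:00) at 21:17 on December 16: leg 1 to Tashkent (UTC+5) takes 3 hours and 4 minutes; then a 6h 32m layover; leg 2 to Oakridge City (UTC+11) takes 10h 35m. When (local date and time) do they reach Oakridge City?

09:28 on December 18

Convert departure to UTC: 21:17 + 5:00 = 02:17 UTC on Dec 17.
Add 3 hours and 4 minutes leg 1 → 05:21 UTC.
Add 6 hours 32 minutes layover in Tashkent → 11:53 UTC.
Add 10 hours and 35 minutes leg 2 → 22:28 UTC.
Oakridge City is UTC+11:00, so local arrival = 22:28 + 11:00 = 09:28 on Dec 18.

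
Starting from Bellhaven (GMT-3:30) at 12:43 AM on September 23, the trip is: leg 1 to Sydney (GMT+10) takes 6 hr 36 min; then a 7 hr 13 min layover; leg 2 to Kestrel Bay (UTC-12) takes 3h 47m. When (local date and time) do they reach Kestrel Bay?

9:49 AM on September 23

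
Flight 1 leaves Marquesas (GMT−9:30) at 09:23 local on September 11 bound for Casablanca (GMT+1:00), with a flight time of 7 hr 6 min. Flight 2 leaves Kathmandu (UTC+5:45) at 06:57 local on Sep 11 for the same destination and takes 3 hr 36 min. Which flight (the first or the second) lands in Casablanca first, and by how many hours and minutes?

Flight 1 in UTC: 09:23 + 9:30 = 18:53 on Sep 11.
+7 hours and 6 minutes → arrive 01:59 UTC on Sep 12.
Flight 2 in UTC: 06:57 − 5:45 = 01:12 on Sep 11.
+3 hours and 36 minutes → arrive 04:48 UTC on Sep 11.
Flight 2 lands earlier by 21 hours 11 minutes.

the second, by 21 hours 11 minutes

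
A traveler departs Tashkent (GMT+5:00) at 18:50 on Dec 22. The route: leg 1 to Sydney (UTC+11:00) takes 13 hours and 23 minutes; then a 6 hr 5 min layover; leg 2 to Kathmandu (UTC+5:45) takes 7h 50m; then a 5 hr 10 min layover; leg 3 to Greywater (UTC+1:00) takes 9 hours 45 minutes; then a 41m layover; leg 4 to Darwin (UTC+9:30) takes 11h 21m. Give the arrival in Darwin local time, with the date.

Convert departure to UTC: 18:50 − 5:00 = 13:50 UTC on Dec 22.
Add 13 hours 23 minutes leg 1 → 03:13 UTC (Dec 23).
Add 6 hours 5 minutes layover in Sydney → 09:18 UTC.
Add 7 hours and 50 minutes leg 2 → 17:08 UTC.
Add 5 hours and 10 minutes layover in Kathmandu → 22:18 UTC.
Add 9 hours 45 minutes leg 3 → 08:03 UTC (Dec 24).
Add 41 minutes layover in Greywater → 08:44 UTC.
Add 11 hours and 21 minutes leg 4 → 20:05 UTC.
Darwin is UTC+9:30, so local arrival = 20:05 + 9:30 = 05:35 on Dec 25.

05:35 on December 25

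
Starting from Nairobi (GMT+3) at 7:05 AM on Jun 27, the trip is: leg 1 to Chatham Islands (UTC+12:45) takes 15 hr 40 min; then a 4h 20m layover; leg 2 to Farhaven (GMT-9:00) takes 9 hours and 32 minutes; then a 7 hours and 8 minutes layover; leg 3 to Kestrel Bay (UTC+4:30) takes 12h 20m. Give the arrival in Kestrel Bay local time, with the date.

9:35 AM on Jun 29

Convert departure to UTC: 7:05 AM − 3:00 = 4:05 AM UTC on Jun 27.
Add 15 hours and 40 minutes leg 1 → 7:45 PM UTC.
Add 4 hours 20 minutes layover in Chatham Islands → 12:05 AM UTC (Jun 28).
Add 9 hours and 32 minutes leg 2 → 9:37 AM UTC.
Add 7 hours and 8 minutes layover in Farhaven → 4:45 PM UTC.
Add 12 hours 20 minutes leg 3 → 5:05 AM UTC (Jun 29).
Kestrel Bay is UTC+4:30, so local arrival = 5:05 AM + 4:30 = 9:35 AM on Jun 29.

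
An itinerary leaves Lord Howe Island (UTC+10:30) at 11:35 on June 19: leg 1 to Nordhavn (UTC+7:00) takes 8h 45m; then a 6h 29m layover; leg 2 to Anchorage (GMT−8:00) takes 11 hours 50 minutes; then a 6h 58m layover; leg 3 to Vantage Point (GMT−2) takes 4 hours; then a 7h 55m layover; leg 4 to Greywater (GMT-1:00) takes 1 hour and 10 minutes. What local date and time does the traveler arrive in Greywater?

Convert departure to UTC: 11:35 − 10:30 = 01:05 UTC on Jun 19.
Add 8 hours 45 minutes leg 1 → 09:50 UTC.
Add 6 hours and 29 minutes layover in Nordhavn → 16:19 UTC.
Add 11 hours 50 minutes leg 2 → 04:09 UTC (Jun 20).
Add 6 hours and 58 minutes layover in Anchorage → 11:07 UTC.
Add 4 hours leg 3 → 15:07 UTC.
Add 7 hours 55 minutes layover in Vantage Point → 23:02 UTC.
Add 1 hour 10 minutes leg 4 → 00:12 UTC (Jun 21).
Greywater is UTC−1:00, so local arrival = 00:12 − 1:00 = 23:12 on Jun 20.

23:12 on June 20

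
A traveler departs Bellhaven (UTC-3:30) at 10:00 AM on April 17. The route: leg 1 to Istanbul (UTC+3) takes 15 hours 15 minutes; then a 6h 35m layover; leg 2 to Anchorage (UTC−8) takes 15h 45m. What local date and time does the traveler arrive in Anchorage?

7:05 PM on Apr 18

Convert departure to UTC: 10:00 AM + 3:30 = 1:30 PM UTC on Apr 17.
Add 15 hours 15 minutes leg 1 → 4:45 AM UTC (Apr 18).
Add 6 hours 35 minutes layover in Istanbul → 11:20 AM UTC.
Add 15 hours and 45 minutes leg 2 → 3:05 AM UTC (Apr 19).
Anchorage is UTC−8:00, so local arrival = 3:05 AM − 8:00 = 7:05 PM on Apr 18.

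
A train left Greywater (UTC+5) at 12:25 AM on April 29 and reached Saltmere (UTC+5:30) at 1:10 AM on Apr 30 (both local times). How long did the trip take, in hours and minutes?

24 hours 15 minutes

Departure in UTC: 12:25 AM − 5:00 = 7:25 PM on Apr 28.
Arrival in UTC: 1:10 AM − 5:30 = 7:40 PM on Apr 29.
Elapsed = 7:40 PM − 7:25 PM (+1 day) = 24 hours 15 minutes.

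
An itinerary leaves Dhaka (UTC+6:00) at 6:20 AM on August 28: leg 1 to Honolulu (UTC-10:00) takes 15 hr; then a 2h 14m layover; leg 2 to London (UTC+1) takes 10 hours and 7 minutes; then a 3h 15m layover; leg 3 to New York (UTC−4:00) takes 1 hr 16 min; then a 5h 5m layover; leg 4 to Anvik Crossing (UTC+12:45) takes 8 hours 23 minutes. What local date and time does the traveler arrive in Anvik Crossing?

10:25 AM on August 30

Convert departure to UTC: 6:20 AM − 6:00 = 12:20 AM UTC on Aug 28.
Add 15 hours leg 1 → 3:20 PM UTC.
Add 2 hours 14 minutes layover in Honolulu → 5:34 PM UTC.
Add 10 hours 7 minutes leg 2 → 3:41 AM UTC (Aug 29).
Add 3 hours and 15 minutes layover in London → 6:56 AM UTC.
Add 1 hour 16 minutes leg 3 → 8:12 AM UTC.
Add 5 hours 5 minutes layover in New York → 1:17 PM UTC.
Add 8 hours 23 minutes leg 4 → 9:40 PM UTC.
Anvik Crossing is UTC+12:45, so local arrival = 9:40 PM + 12:45 = 10:25 AM on Aug 30.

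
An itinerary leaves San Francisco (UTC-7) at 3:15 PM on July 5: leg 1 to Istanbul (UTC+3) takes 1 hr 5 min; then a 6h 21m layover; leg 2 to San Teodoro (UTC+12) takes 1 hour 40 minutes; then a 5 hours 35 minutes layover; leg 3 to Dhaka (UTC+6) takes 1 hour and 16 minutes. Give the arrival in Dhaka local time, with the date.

8:12 PM on Jul 6

Convert departure to UTC: 3:15 PM + 7:00 = 10:15 PM UTC on Jul 5.
Add 1 hour 5 minutes leg 1 → 11:20 PM UTC.
Add 6 hours and 21 minutes layover in Istanbul → 5:41 AM UTC (Jul 6).
Add 1 hour 40 minutes leg 2 → 7:21 AM UTC.
Add 5 hours and 35 minutes layover in San Teodoro → 12:56 PM UTC.
Add 1 hour 16 minutes leg 3 → 2:12 PM UTC.
Dhaka is UTC+6:00, so local arrival = 2:12 PM + 6:00 = 8:12 PM on Jul 6.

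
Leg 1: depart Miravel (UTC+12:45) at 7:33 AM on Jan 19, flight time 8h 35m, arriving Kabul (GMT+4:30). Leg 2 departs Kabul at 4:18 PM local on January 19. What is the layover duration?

8 hours 25 minutes

Convert departure to UTC: 7:33 AM − 12:45 = 6:48 PM UTC on Jan 18.
Add 8 hours 35 minutes flight time → 3:23 AM UTC (Jan 19).
Kabul is UTC+4:30, so local arrival = 3:23 AM + 4:30 = 7:53 AM on Jan 19.
Layover = 4:18 PM − 7:53 AM = 8 hours 25 minutes.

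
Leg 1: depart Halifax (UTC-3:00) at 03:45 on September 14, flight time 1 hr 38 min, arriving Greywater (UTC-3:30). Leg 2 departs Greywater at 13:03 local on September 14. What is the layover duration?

Convert departure to UTC: 03:45 + 3:00 = 06:45 UTC on Sep 14.
Add 1 hour 38 minutes flight time → 08:23 UTC.
Greywater is UTC−3:30, so local arrival = 08:23 − 3:30 = 04:53 on Sep 14.
Layover = 13:03 − 04:53 = 8 hours 10 minutes.

8 hours 10 minutes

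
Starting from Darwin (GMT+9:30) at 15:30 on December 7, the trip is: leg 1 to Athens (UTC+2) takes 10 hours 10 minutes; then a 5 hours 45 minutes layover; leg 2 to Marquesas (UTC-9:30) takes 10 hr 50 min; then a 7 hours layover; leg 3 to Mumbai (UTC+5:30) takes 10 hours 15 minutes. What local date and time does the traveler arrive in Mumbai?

07:30 on Dec 9

Convert departure to UTC: 15:30 − 9:30 = 06:00 UTC on Dec 7.
Add 10 hours and 10 minutes leg 1 → 16:10 UTC.
Add 5 hours and 45 minutes layover in Athens → 21:55 UTC.
Add 10 hours and 50 minutes leg 2 → 08:45 UTC (Dec 8).
Add 7 hours layover in Marquesas → 15:45 UTC.
Add 10 hours and 15 minutes leg 3 → 02:00 UTC (Dec 9).
Mumbai is UTC+5:30, so local arrival = 02:00 + 5:30 = 07:30 on Dec 9.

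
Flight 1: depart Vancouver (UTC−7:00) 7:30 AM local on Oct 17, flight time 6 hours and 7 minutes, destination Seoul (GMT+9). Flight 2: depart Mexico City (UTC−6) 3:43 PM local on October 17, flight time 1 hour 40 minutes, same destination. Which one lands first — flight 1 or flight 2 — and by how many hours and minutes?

the first, by 2 hours 46 minutes

Flight 1 in UTC: 7:30 AM + 7:00 = 2:30 PM on Oct 17.
+6 hours and 7 minutes → arrive 8:37 PM UTC on Oct 17.
Flight 2 in UTC: 3:43 PM + 6:00 = 9:43 PM on Oct 17.
+1 hour and 40 minutes → arrive 11:23 PM UTC on Oct 17.
Flight 1 lands earlier by 2 hours 46 minutes.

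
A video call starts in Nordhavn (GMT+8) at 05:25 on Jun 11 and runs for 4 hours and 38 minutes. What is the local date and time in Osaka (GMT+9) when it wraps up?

11:03 on Jun 11

Osaka is 1:00 ahead of Nordhavn.
After 4 hours and 38 minutes it is 10:03 in Nordhavn.
Shift by the zone difference: 10:03 + 1:00 = 11:03 on Jun 11 in Osaka.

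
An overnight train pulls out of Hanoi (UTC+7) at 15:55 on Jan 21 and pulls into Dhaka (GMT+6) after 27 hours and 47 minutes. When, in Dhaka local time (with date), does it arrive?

18:42 on January 22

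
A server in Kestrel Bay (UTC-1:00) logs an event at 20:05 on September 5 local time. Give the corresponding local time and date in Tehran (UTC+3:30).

Tehran is 4:30 ahead of Kestrel Bay.
Shift by the zone difference: 20:05 + 4:30 = 00:35 on Sep 6 in Tehran.

00:35 on September 6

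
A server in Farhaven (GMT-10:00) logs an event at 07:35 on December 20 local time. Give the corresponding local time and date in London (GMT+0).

London is 10:00 ahead of Farhaven.
Shift by the zone difference: 07:35 + 10:00 = 17:35 on Dec 20 in London.

17:35 on December 20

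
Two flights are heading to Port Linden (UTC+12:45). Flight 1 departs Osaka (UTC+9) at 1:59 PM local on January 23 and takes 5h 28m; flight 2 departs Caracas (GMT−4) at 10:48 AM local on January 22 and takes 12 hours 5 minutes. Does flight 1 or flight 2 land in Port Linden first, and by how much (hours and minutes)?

the second, by 7 hours 34 minutes

Flight 1 in UTC: 1:59 PM − 9:00 = 4:59 AM on Jan 23.
+5 hours and 28 minutes → arrive 10:27 AM UTC on Jan 23.
Flight 2 in UTC: 10:48 AM + 4:00 = 2:48 PM on Jan 22.
+12 hours and 5 minutes → arrive 2:53 AM UTC on Jan 23.
Flight 2 lands earlier by 7 hours 34 minutes.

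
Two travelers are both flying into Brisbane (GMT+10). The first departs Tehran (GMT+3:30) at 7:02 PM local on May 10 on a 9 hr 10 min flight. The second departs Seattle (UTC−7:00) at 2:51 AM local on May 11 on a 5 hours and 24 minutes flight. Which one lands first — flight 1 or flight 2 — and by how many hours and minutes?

the first, by 14 hours 33 minutes

Flight 1 in UTC: 7:02 PM − 3:30 = 3:32 PM on May 10.
+9 hours and 10 minutes → arrive 12:42 AM UTC on May 11.
Flight 2 in UTC: 2:51 AM + 7:00 = 9:51 AM on May 11.
+5 hours and 24 minutes → arrive 3:15 PM UTC on May 11.
Flight 1 lands earlier by 14 hours 33 minutes.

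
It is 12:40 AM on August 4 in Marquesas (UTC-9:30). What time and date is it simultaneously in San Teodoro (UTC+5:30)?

3:40 PM on Aug 4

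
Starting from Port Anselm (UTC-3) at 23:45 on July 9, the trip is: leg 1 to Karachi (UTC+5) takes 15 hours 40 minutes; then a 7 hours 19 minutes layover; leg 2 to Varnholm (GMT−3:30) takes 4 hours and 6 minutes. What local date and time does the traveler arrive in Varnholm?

02:20 on July 11

Convert departure to UTC: 23:45 + 3:00 = 02:45 UTC on Jul 10.
Add 15 hours and 40 minutes leg 1 → 18:25 UTC.
Add 7 hours and 19 minutes layover in Karachi → 01:44 UTC (Jul 11).
Add 4 hours 6 minutes leg 2 → 05:50 UTC.
Varnholm is UTC−3:30, so local arrival = 05:50 − 3:30 = 02:20 on Jul 11.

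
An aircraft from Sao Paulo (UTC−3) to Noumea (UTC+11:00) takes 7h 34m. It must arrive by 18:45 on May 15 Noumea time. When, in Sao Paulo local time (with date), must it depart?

21:11 on May 14

Target arrival in UTC: 18:45 − 11:00 = 07:45 on May 15.
Subtract 7 hours and 34 minutes → departure 00:11 UTC on May 15.
Sao Paulo is UTC−3:00: 00:11 − 3:00 = 21:11 on May 14.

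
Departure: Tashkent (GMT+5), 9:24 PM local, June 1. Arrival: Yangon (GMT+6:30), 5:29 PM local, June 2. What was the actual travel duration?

Yangon is 1:30 ahead of Tashkent.
Clock-face elapsed time (ignoring zones) is 20 hours 5 minutes.
Actual elapsed = 20 hours 5 minutes − 1:30 = 18 hours 35 minutes.

18 hours 35 minutes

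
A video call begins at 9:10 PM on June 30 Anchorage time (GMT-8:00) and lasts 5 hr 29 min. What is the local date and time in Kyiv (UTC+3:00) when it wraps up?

Convert start to UTC: 9:10 PM + 8:00 = 5:10 AM UTC on Jul 1.
Add 5 hours 29 minutes duration → 10:39 AM UTC.
Kyiv is UTC+3:00, so local end time = 10:39 AM + 3:00 = 1:39 PM on Jul 1.

1:39 PM on July 1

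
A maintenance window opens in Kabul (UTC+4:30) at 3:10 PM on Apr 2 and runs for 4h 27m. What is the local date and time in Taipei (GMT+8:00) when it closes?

Taipei is 3:30 ahead of Kabul.
After 4 hours and 27 minutes it is 7:37 PM in Kabul.
Shift by the zone difference: 7:37 PM + 3:30 = 11:07 PM on Apr 2 in Taipei.

11:07 PM on April 2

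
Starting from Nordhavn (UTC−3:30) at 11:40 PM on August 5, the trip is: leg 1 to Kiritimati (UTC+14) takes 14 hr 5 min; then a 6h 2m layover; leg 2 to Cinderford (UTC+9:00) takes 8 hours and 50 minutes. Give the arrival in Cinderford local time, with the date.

Convert departure to UTC: 11:40 PM + 3:30 = 3:10 AM UTC on Aug 6.
Add 14 hours 5 minutes leg 1 → 5:15 PM UTC.
Add 6 hours and 2 minutes layover in Kiritimati → 11:17 PM UTC.
Add 8 hours and 50 minutes leg 2 → 8:07 AM UTC (Aug 7).
Cinderford is UTC+9:00, so local arrival = 8:07 AM + 9:00 = 5:07 PM on Aug 7.

5:07 PM on August 7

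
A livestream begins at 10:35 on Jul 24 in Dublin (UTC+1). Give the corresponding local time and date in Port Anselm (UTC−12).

In UTC: 10:35 − 1:00 = 09:35 on Jul 24.
Port Anselm is UTC−12:00: 09:35 − 12:00 = 21:35 on Jul 23.

21:35 on July 23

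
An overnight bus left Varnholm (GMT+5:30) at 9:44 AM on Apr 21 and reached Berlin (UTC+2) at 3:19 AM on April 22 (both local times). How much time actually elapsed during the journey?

Departure in UTC: 9:44 AM − 5:30 = 4:14 AM on Apr 21.
Arrival in UTC: 3:19 AM − 2:00 = 1:19 AM on Apr 22.
Elapsed = 1:19 AM − 4:14 AM (+1 day) = 21 hours 5 minutes.

21 hours 5 minutes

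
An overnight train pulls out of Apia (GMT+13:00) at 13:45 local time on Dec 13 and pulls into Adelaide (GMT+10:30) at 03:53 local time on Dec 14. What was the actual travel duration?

Departure in UTC: 13:45 − 13:00 = 00:45 on Dec 13.
Arrival in UTC: 03:53 − 10:30 = 17:23 on Dec 13.
Elapsed = 17:23 − 00:45 = 16 hours 38 minutes.

16 hours 38 minutes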